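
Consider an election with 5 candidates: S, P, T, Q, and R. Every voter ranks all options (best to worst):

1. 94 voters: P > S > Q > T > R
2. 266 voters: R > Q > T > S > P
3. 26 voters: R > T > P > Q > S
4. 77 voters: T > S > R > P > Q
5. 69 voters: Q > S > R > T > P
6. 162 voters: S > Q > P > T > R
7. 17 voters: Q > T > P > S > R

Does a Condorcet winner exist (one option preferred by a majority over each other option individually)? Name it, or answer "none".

none

Checking pairwise contests:
T beats S 386–325.
S beats P 574–137.
Q beats T 608–103.
R beats Q 369–342.
S beats R 419–292.
Every option loses at least one head-to-head, so there is no Condorcet winner.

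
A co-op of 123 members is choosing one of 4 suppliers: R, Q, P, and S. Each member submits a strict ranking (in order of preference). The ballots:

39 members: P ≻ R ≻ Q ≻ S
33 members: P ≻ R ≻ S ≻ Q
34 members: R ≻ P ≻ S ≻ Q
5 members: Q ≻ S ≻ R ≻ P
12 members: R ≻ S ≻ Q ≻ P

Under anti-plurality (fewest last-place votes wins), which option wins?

R

Last-place votes: R 0, Q 67, P 17, S 39.
R is ranked last by the fewest voters, so R wins.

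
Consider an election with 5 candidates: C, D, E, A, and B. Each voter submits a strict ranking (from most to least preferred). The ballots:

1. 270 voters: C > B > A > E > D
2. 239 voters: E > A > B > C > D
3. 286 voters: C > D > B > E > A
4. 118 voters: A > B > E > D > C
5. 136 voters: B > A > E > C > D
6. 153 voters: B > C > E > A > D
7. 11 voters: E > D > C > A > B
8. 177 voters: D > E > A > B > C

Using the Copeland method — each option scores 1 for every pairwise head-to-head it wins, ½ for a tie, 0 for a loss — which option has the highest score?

B

C: beats D, E, and A; loses to B → score 3.
D: loses to C, E, A, and B → score 0.
E: beats D and A; loses to C and B → score 2.
A: beats D; loses to C, E, and B → score 1.
B: beats C, D, E, and A → score 4.
B has the best pairwise record.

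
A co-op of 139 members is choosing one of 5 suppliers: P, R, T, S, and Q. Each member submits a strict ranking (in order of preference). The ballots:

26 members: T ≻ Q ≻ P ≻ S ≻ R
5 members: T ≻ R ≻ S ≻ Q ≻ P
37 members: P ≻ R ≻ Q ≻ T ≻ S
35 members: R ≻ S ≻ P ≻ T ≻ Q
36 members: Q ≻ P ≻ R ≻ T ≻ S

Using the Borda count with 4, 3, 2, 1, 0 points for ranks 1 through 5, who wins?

P: 26·2 + 5·0 + 37·4 + 35·2 + 36·3 = 378
R: 26·0 + 5·3 + 37·3 + 35·4 + 36·2 = 338
T: 26·4 + 5·4 + 37·1 + 35·1 + 36·1 = 232
S: 26·1 + 5·2 + 37·0 + 35·3 + 36·0 = 141
Q: 26·3 + 5·1 + 37·2 + 35·0 + 36·4 = 301
P has the highest Borda score (378).

P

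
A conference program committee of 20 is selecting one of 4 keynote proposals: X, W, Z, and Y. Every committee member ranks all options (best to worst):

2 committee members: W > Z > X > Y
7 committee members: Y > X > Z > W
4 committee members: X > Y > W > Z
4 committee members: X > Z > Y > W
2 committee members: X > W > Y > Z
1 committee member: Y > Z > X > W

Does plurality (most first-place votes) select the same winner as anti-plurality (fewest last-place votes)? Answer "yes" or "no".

yes

Plurality — first-place votes: X 10, W 2, Z 0, Y 8. Winner: X.
Anti-plurality — last-place votes: X 0, W 12, Z 6, Y 2. Winner: X.
The two methods agree.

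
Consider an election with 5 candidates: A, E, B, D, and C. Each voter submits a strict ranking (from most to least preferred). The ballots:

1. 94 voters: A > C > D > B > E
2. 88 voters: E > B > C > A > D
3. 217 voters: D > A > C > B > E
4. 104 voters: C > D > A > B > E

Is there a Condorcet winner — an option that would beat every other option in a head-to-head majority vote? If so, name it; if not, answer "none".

Checking pairwise contests:
D beats A 321–182.
A beats E 415–88.
A beats B 415–88.
C beats D 286–217.
A beats C 311–192.
Every option loses at least one head-to-head, so there is no Condorcet winner.

none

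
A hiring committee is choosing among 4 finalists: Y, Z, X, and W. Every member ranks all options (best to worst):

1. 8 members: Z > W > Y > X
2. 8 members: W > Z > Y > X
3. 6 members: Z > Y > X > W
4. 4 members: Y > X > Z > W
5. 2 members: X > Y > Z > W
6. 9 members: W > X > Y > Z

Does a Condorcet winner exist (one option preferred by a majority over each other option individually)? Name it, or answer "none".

Z vs Y: 22–15 for Z.
Z vs X: 22–15 for Z.
Z vs W: 20–17 for Z.
Z beats every other option head-to-head.

Z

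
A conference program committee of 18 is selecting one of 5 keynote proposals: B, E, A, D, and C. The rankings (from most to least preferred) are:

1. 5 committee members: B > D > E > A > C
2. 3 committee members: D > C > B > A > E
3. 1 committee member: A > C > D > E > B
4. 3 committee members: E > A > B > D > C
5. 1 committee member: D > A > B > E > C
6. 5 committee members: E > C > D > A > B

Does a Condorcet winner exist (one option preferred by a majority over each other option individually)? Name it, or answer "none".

D

D vs B: 10–8 for D.
D vs E: 10–8 for D.
D vs A: 14–4 for D.
D vs C: 12–6 for D.
D beats every other option head-to-head.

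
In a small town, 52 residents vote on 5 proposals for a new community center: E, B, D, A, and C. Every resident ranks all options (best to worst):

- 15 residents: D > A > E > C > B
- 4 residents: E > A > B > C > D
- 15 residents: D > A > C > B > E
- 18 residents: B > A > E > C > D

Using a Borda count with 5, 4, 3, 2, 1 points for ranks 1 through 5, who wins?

E: 15·3 + 4·5 + 15·1 + 18·3 = 134
B: 15·1 + 4·3 + 15·2 + 18·5 = 147
D: 15·5 + 4·1 + 15·5 + 18·1 = 172
A: 15·4 + 4·4 + 15·4 + 18·4 = 208
C: 15·2 + 4·2 + 15·3 + 18·2 = 119
A has the highest Borda score (208).

A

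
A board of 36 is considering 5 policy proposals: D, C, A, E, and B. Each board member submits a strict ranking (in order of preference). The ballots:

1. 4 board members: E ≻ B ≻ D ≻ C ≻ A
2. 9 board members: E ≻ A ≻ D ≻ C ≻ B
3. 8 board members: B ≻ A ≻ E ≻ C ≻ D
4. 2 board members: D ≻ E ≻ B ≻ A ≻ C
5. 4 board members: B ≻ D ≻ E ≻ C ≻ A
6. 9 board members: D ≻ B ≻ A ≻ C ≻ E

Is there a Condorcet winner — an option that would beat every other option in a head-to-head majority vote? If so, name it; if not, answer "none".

Checking pairwise contests:
E beats D 21–15.
D beats C 28–8.
D beats A 19–17.
B beats E 21–15.
D beats B 20–16.
Every option loses at least one head-to-head, so there is no Condorcet winner.

none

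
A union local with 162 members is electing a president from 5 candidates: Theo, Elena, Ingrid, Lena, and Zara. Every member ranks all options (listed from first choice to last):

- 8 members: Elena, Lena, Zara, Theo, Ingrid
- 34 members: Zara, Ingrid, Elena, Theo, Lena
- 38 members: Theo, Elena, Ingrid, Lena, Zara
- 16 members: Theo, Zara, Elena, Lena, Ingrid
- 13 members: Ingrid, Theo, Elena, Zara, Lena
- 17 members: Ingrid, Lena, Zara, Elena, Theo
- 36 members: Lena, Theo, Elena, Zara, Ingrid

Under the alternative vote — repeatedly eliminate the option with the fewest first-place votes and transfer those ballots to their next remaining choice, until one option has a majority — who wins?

Theo

Round 1: Theo 54, Elena 8, Ingrid 30, Lena 36, Zara 34. Eliminate Elena.
Round 2: Theo 54, Ingrid 30, Lena 44, Zara 34. Eliminate Ingrid.
Round 3: Theo 67, Lena 61, Zara 34. Eliminate Zara.
Round 4: Theo 101, Lena 61. Theo has a majority.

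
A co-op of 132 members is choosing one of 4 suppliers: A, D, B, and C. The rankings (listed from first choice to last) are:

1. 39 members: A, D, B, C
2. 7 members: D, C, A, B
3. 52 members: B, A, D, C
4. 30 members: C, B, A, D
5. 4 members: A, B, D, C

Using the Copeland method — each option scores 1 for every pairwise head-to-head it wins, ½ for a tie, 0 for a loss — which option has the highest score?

B

A: beats D and C; loses to B → score 2.
D: beats C; loses to A and B → score 1.
B: beats A, D, and C → score 3.
C: loses to A, D, and B → score 0.
B has the best pairwise record.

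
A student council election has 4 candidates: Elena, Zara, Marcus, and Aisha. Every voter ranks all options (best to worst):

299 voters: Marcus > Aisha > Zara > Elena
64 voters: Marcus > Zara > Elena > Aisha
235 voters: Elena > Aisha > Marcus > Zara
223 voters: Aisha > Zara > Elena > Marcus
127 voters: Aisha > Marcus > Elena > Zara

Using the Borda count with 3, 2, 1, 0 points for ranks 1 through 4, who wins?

Aisha

Elena: 299·0 + 64·1 + 235·3 + 223·1 + 127·1 = 1119
Zara: 299·1 + 64·2 + 235·0 + 223·2 + 127·0 = 873
Marcus: 299·3 + 64·3 + 235·1 + 223·0 + 127·2 = 1578
Aisha: 299·2 + 64·0 + 235·2 + 223·3 + 127·3 = 2118
Aisha has the highest Borda score (2118).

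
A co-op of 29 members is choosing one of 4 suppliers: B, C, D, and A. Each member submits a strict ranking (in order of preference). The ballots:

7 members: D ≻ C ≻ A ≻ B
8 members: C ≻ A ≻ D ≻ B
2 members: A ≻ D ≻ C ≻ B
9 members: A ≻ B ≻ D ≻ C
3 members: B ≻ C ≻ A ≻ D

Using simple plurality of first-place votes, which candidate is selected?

First-place votes: B 3, C 8, D 7, A 11.
A has the most first-place votes.

A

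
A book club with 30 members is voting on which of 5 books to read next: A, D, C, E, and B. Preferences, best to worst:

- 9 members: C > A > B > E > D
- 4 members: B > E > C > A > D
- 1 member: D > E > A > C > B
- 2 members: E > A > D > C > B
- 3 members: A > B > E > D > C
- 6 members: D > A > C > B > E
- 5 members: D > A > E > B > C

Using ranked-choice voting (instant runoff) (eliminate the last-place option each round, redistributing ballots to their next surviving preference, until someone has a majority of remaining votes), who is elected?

Round 1: A 3, D 12, C 9, E 2, B 4. Eliminate E.
Round 2: A 5, D 12, C 9, B 4. Eliminate B.
Round 3: A 5, D 12, C 13. Eliminate A.
Round 4: D 17, C 13. D has a majority.

D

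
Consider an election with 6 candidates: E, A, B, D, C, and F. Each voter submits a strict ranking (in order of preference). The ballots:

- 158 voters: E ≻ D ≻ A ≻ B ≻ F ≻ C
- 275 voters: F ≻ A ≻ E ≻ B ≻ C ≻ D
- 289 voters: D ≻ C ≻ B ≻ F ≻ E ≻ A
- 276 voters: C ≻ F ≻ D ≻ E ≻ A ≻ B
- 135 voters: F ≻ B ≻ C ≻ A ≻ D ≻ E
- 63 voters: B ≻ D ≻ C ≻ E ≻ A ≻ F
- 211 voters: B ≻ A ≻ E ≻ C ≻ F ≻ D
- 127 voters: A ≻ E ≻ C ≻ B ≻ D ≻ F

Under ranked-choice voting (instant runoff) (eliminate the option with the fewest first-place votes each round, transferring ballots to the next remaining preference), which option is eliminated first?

A

Round 1: E 158, A 127, B 274, D 289, C 276, F 410. Eliminate A.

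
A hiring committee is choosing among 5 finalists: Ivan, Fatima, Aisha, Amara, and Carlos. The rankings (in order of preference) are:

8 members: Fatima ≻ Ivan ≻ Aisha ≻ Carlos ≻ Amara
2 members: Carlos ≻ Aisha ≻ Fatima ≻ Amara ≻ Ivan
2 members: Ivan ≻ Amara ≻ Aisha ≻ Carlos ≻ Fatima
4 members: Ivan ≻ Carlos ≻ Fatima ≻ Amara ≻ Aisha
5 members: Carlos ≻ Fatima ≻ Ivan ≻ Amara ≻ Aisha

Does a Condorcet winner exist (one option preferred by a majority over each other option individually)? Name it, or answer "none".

none

Checking pairwise contests:
Fatima beats Ivan 15–6.
Carlos beats Fatima 13–8.
Ivan beats Aisha 19–2.
Ivan beats Amara 19–2.
Ivan beats Carlos 14–7.
Every option loses at least one head-to-head, so there is no Condorcet winner.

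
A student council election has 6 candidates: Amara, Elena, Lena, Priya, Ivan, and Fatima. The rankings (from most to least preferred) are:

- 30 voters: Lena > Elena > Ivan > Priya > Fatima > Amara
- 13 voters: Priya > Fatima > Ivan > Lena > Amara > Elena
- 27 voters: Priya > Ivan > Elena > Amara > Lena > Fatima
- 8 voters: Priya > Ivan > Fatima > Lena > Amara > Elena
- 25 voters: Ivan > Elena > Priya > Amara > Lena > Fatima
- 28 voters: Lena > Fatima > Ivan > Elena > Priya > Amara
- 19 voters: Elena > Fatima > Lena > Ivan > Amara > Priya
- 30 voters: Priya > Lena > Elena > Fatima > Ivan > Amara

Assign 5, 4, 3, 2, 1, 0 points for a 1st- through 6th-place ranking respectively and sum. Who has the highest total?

Lena

Amara: 30·0 + 13·1 + 27·2 + 8·1 + 25·2 + 28·0 + 19·1 + 30·0 = 144
Elena: 30·4 + 13·0 + 27·3 + 8·0 + 25·4 + 28·2 + 19·5 + 30·3 = 542
Lena: 30·5 + 13·2 + 27·1 + 8·2 + 25·1 + 28·5 + 19·3 + 30·4 = 561
Priya: 30·2 + 13·5 + 27·5 + 8·5 + 25·3 + 28·1 + 19·0 + 30·5 = 553
Ivan: 30·3 + 13·3 + 27·4 + 8·4 + 25·5 + 28·3 + 19·2 + 30·1 = 546
Fatima: 30·1 + 13·4 + 27·0 + 8·3 + 25·0 + 28·4 + 19·4 + 30·2 = 354
Lena has the highest Borda score (561).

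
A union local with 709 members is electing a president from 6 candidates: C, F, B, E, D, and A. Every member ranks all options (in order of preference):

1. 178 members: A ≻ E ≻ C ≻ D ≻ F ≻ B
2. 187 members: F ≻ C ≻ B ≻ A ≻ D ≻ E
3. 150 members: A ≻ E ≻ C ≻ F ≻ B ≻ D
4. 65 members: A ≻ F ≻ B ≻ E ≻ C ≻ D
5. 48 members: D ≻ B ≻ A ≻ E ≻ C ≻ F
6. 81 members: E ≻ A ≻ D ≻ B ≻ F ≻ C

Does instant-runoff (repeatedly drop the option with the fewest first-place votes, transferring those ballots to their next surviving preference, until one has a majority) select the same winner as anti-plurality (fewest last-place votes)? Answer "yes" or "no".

Instant-runoff — R1 C 0, F 187, B 0, E 81, D 48, A 393 (A winner). Winner: A.
Anti-plurality — last-place votes: C 81, F 48, B 178, E 187, D 215, A 0. Winner: A.
The two methods agree.

yes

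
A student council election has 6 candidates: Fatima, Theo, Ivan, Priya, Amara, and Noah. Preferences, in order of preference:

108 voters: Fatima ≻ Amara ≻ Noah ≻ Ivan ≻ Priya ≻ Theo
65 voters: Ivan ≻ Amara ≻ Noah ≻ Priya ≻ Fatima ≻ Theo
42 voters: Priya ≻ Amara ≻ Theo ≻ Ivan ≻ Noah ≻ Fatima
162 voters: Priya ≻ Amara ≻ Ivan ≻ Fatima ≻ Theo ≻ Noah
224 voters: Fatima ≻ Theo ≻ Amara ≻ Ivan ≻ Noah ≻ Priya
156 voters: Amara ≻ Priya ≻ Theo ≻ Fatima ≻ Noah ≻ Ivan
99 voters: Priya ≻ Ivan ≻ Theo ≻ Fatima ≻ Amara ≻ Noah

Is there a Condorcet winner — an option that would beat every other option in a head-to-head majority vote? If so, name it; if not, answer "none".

none

Checking pairwise contests:
Priya beats Fatima 524–332.
Fatima beats Theo 559–297.
Fatima beats Ivan 488–368.
Amara beats Priya 553–303.
Fatima beats Amara 431–425.
Fatima beats Noah 749–107.
Every option loses at least one head-to-head, so there is no Condorcet winner.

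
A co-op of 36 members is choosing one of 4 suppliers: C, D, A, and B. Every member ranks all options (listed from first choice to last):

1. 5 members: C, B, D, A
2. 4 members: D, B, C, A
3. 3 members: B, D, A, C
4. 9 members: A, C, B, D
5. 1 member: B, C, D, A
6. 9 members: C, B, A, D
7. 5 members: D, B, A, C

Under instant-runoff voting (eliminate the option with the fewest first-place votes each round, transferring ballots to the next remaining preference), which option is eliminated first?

Round 1: C 14, D 9, A 9, B 4. Eliminate B.

B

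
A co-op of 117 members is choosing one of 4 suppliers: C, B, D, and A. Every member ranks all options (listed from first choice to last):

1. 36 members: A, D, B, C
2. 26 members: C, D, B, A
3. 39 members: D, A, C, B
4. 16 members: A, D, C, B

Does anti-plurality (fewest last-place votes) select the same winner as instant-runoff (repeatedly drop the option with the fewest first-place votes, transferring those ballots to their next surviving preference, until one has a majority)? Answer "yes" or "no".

yes

Anti-plurality — last-place votes: C 36, B 55, D 0, A 26. Winner: D.
Instant-runoff — R1 C 26, B 0, D 39, A 52 (B out); R2 C 26, D 39, A 52 (C out); R3 D 65, A 52 (D winner). Winner: D.
The two methods agree.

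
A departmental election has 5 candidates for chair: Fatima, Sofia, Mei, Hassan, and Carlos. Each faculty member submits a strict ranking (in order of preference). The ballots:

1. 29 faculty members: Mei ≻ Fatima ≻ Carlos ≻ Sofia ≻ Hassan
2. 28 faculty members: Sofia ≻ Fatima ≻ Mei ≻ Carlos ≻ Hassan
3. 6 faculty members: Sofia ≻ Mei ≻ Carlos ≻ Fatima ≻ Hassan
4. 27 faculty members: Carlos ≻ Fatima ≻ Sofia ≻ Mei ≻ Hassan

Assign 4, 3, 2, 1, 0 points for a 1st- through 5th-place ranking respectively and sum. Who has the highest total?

Fatima: 29·3 + 28·3 + 6·1 + 27·3 = 258
Sofia: 29·1 + 28·4 + 6·4 + 27·2 = 219
Mei: 29·4 + 28·2 + 6·3 + 27·1 = 217
Hassan: 29·0 + 28·0 + 6·0 + 27·0 = 0
Carlos: 29·2 + 28·1 + 6·2 + 27·4 = 206
Fatima has the highest Borda score (258).

Fatima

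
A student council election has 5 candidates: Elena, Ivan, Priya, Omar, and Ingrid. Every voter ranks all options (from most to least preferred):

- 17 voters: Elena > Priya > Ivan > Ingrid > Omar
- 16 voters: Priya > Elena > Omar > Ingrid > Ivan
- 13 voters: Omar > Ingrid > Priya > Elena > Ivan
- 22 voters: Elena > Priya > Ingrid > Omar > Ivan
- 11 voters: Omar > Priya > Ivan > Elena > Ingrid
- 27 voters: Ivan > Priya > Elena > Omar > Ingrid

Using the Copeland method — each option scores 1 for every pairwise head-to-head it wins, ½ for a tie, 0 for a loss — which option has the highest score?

Elena: beats Ivan, Omar, and Ingrid; loses to Priya → score 3.
Ivan: beats Ingrid; loses to Elena, Priya, and Omar → score 1.
Priya: beats Elena, Ivan, Omar, and Ingrid → score 4.
Omar: beats Ivan and Ingrid; loses to Elena and Priya → score 2.
Ingrid: loses to Elena, Ivan, Priya, and Omar → score 0.
Priya has the best pairwise record.

Priya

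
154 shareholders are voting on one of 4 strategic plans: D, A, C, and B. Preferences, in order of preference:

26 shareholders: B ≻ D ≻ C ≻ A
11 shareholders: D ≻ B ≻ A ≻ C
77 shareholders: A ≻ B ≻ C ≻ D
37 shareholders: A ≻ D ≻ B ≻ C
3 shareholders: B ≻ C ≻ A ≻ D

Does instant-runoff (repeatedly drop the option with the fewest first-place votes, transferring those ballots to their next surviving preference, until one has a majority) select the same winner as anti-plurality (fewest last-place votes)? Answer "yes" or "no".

Instant-runoff — R1 D 11, A 114, C 0, B 29 (A winner). Winner: A.
Anti-plurality — last-place votes: D 80, A 26, C 48, B 0. Winner: B.
The two methods disagree.

no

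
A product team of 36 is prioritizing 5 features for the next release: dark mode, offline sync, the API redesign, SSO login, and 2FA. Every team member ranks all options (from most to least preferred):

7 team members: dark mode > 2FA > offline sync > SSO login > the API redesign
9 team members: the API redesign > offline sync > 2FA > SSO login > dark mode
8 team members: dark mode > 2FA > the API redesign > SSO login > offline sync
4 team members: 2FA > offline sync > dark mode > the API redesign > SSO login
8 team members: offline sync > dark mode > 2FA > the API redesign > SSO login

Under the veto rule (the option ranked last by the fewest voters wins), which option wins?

Last-place votes: dark mode 9, offline sync 8, the API redesign 7, SSO login 12, 2FA 0.
2FA is ranked last by the fewest voters, so 2FA wins.

2FA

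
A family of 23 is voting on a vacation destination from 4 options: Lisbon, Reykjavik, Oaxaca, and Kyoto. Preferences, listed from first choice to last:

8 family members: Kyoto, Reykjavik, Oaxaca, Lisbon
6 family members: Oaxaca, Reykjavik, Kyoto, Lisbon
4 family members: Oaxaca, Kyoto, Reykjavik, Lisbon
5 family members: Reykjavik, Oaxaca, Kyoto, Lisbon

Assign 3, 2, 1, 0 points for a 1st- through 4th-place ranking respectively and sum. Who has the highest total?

Lisbon: 8·0 + 6·0 + 4·0 + 5·0 = 0
Reykjavik: 8·2 + 6·2 + 4·1 + 5·3 = 47
Oaxaca: 8·1 + 6·3 + 4·3 + 5·2 = 48
Kyoto: 8·3 + 6·1 + 4·2 + 5·1 = 43
Oaxaca has the highest Borda score (48).

Oaxaca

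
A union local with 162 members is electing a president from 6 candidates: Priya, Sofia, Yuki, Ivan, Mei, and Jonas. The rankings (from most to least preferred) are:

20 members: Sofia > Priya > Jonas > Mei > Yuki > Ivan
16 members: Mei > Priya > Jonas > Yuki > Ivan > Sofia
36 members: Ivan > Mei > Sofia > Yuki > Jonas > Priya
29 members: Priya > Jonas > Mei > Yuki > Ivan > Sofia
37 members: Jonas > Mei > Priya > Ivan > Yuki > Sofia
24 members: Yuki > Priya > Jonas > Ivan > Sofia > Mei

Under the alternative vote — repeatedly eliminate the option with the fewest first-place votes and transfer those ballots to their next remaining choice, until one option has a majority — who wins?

Priya

Round 1: Priya 29, Sofia 20, Yuki 24, Ivan 36, Mei 16, Jonas 37. Eliminate Mei.
Round 2: Priya 45, Sofia 20, Yuki 24, Ivan 36, Jonas 37. Eliminate Sofia.
Round 3: Priya 65, Yuki 24, Ivan 36, Jonas 37. Eliminate Yuki.
Round 4: Priya 89, Ivan 36, Jonas 37. Priya has a majority.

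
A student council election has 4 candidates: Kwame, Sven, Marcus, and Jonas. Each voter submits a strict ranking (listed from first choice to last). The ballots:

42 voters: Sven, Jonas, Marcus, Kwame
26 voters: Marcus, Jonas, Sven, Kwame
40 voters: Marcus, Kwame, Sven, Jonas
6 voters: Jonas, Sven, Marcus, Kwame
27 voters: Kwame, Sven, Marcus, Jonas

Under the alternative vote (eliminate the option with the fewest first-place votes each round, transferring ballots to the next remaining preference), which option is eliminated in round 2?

Kwame

Round 1: Kwame 27, Sven 42, Marcus 66, Jonas 6. Eliminate Jonas.
Round 2: Kwame 27, Sven 48, Marcus 66. Eliminate Kwame.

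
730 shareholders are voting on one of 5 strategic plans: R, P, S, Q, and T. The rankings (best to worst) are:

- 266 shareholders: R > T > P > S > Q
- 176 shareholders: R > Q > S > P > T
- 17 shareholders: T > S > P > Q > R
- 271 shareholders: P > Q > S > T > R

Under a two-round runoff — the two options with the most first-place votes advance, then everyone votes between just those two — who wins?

R

Round 1 first-place votes: R 442, P 271, S 0, Q 0, T 17.
R and P advance.
Runoff: R is preferred to P by 442 voters; P by 288.
R wins the runoff.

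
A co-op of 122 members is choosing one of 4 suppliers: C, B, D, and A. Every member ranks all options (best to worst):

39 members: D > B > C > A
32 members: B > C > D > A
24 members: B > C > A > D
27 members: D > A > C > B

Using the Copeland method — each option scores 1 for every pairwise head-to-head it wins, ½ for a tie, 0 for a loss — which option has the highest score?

C: beats A; loses to B and D → score 1.
B: beats C and A; loses to D → score 2.
D: beats C, B, and A → score 3.
A: loses to C, B, and D → score 0.
D has the best pairwise record.

D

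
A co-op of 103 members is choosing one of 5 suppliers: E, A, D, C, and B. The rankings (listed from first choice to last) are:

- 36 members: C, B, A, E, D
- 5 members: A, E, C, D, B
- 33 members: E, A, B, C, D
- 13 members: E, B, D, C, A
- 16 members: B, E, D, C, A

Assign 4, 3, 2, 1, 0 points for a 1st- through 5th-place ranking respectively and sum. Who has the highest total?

E

E: 36·1 + 5·3 + 33·4 + 13·4 + 16·3 = 283
A: 36·2 + 5·4 + 33·3 + 13·0 + 16·0 = 191
D: 36·0 + 5·1 + 33·0 + 13·2 + 16·2 = 63
C: 36·4 + 5·2 + 33·1 + 13·1 + 16·1 = 216
B: 36·3 + 5·0 + 33·2 + 13·3 + 16·4 = 277
E has the highest Borda score (283).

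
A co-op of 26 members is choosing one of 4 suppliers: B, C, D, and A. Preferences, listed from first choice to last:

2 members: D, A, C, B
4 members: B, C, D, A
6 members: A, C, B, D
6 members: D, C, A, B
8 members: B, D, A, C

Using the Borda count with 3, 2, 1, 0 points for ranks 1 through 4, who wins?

D

B: 2·0 + 4·3 + 6·1 + 6·0 + 8·3 = 42
C: 2·1 + 4·2 + 6·2 + 6·2 + 8·0 = 34
D: 2·3 + 4·1 + 6·0 + 6·3 + 8·2 = 44
A: 2·2 + 4·0 + 6·3 + 6·1 + 8·1 = 36
D has the highest Borda score (44).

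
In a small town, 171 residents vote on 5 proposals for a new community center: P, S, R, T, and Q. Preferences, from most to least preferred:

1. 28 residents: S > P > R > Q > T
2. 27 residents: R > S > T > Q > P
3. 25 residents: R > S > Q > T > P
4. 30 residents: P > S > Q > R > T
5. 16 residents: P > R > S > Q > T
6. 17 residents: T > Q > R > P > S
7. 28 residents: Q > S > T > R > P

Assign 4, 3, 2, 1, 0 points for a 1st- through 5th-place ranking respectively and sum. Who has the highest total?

P: 28·3 + 27·0 + 25·0 + 30·4 + 16·4 + 17·1 + 28·0 = 285
S: 28·4 + 27·3 + 25·3 + 30·3 + 16·2 + 17·0 + 28·3 = 474
R: 28·2 + 27·4 + 25·4 + 30·1 + 16·3 + 17·2 + 28·1 = 404
T: 28·0 + 27·2 + 25·1 + 30·0 + 16·0 + 17·4 + 28·2 = 203
Q: 28·1 + 27·1 + 25·2 + 30·2 + 16·1 + 17·3 + 28·4 = 344
S has the highest Borda score (474).

S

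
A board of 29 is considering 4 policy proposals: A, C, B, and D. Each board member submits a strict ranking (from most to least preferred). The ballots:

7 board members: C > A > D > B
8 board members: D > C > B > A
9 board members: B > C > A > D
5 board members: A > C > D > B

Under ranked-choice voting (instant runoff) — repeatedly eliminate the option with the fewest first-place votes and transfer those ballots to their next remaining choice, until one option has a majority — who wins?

Round 1: A 5, C 7, B 9, D 8. Eliminate A.
Round 2: C 12, B 9, D 8. Eliminate D.
Round 3: C 20, B 9. C has a majority.

C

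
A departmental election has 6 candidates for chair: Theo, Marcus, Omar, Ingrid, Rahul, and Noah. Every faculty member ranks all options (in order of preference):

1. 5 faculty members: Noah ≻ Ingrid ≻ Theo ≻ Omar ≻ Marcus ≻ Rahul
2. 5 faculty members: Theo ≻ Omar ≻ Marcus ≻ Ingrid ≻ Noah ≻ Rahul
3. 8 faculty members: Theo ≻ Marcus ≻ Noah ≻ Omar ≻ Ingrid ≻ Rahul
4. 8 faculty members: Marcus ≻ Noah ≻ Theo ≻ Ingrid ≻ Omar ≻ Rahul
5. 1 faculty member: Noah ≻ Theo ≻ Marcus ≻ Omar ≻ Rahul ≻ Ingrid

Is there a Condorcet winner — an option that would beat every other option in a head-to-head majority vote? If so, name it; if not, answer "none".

none

Checking pairwise contests:
Noah beats Theo 14–13.
Theo beats Marcus 19–8.
Theo beats Omar 27–0.
Theo beats Ingrid 22–5.
Theo beats Rahul 27–0.
Marcus beats Noah 21–6.
Every option loses at least one head-to-head, so there is no Condorcet winner.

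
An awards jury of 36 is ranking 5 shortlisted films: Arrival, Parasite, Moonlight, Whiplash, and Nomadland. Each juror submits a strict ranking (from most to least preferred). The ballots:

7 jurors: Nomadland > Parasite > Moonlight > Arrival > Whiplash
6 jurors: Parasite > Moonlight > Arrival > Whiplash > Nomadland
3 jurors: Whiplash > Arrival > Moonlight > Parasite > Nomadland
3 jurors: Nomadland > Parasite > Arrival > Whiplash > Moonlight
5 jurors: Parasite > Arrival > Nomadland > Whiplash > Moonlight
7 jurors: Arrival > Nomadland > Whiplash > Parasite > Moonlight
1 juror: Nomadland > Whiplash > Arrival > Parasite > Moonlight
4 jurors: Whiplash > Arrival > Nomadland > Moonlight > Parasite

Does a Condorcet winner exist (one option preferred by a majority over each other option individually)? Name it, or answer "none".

Checking pairwise contests:
Parasite beats Arrival 21–15.
Nomadland beats Parasite 22–14.
Arrival beats Moonlight 23–13.
Arrival beats Whiplash 28–8.
Arrival beats Nomadland 25–11.
Every option loses at least one head-to-head, so there is no Condorcet winner.

none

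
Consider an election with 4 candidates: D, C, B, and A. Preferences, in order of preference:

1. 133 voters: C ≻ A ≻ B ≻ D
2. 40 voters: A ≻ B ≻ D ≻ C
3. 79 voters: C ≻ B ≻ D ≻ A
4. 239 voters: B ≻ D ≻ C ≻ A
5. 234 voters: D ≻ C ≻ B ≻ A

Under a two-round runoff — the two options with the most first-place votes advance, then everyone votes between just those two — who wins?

Round 1 first-place votes: D 234, C 212, B 239, A 40.
B and D advance.
Runoff: B is preferred to D by 491 voters; D by 234.
B wins the runoff.

B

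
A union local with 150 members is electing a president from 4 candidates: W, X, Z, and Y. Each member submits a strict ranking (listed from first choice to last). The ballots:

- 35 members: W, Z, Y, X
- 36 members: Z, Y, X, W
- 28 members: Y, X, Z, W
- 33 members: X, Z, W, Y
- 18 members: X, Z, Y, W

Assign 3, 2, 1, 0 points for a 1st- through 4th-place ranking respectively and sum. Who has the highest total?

Z

W: 35·3 + 36·0 + 28·0 + 33·1 + 18·0 = 138
X: 35·0 + 36·1 + 28·2 + 33·3 + 18·3 = 245
Z: 35·2 + 36·3 + 28·1 + 33·2 + 18·2 = 308
Y: 35·1 + 36·2 + 28·3 + 33·0 + 18·1 = 209
Z has the highest Borda score (308).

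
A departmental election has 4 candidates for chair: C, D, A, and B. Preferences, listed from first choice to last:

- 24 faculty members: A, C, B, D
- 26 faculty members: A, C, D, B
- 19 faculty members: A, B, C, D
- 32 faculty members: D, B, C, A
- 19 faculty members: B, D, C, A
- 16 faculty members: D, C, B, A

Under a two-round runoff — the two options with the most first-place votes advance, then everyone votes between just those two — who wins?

A

Round 1 first-place votes: C 0, D 48, A 69, B 19.
A and D advance.
Runoff: A is preferred to D by 69 voters; D by 67.
A wins the runoff.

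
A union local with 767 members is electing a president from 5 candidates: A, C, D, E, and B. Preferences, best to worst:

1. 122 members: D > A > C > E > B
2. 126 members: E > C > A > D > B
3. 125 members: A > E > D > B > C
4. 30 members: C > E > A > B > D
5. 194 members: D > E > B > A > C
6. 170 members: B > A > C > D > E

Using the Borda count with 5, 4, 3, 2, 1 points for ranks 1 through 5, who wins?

A

A: 122·4 + 126·3 + 125·5 + 30·3 + 194·2 + 170·4 = 2649
C: 122·3 + 126·4 + 125·1 + 30·5 + 194·1 + 170·3 = 1849
D: 122·5 + 126·2 + 125·3 + 30·1 + 194·5 + 170·2 = 2577
E: 122·2 + 126·5 + 125·4 + 30·4 + 194·4 + 170·1 = 2440
B: 122·1 + 126·1 + 125·2 + 30·2 + 194·3 + 170·5 = 1990
A has the highest Borda score (2649).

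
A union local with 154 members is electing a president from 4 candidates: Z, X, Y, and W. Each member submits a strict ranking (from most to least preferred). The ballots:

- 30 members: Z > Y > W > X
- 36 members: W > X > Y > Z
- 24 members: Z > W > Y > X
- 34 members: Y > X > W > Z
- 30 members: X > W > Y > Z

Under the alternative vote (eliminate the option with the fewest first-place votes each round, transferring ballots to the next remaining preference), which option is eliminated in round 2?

Round 1: Z 54, X 30, Y 34, W 36. Eliminate X.
Round 2: Z 54, Y 34, W 66. Eliminate Y.

Y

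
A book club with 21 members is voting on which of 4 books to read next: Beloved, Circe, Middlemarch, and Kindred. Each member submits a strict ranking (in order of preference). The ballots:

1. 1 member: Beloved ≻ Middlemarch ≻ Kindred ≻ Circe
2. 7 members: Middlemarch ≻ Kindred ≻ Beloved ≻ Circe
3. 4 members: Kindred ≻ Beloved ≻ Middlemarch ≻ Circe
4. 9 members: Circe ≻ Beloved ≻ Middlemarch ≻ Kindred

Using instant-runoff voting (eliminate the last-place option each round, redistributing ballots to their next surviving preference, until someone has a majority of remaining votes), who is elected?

Round 1: Beloved 1, Circe 9, Middlemarch 7, Kindred 4. Eliminate Beloved.
Round 2: Circe 9, Middlemarch 8, Kindred 4. Eliminate Kindred.
Round 3: Circe 9, Middlemarch 12. Middlemarch has a majority.

Middlemarch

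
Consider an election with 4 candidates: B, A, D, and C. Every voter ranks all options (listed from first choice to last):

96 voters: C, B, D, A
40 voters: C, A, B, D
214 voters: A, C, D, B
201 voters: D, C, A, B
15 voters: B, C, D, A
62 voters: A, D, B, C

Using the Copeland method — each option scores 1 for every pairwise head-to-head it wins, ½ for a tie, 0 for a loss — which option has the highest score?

C

B: loses to A, D, and C → score 0.
A: beats B and D; loses to C → score 2.
D: beats B; loses to A and C → score 1.
C: beats B, A, and D → score 3.
C has the best pairwise record.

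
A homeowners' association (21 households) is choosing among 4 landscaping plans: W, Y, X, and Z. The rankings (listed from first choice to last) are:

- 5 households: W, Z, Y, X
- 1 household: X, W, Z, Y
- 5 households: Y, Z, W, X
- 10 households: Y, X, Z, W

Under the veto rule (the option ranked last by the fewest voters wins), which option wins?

Last-place votes: W 10, Y 1, X 10, Z 0.
Z is ranked last by the fewest voters, so Z wins.

Z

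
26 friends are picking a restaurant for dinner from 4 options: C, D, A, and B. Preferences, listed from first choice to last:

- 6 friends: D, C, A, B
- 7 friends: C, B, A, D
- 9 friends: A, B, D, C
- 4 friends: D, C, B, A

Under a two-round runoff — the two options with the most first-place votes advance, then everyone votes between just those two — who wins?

Round 1 first-place votes: C 7, D 10, A 9, B 0.
D and A advance.
Runoff: D is preferred to A by 10 voters; A by 16.
A wins the runoff.

A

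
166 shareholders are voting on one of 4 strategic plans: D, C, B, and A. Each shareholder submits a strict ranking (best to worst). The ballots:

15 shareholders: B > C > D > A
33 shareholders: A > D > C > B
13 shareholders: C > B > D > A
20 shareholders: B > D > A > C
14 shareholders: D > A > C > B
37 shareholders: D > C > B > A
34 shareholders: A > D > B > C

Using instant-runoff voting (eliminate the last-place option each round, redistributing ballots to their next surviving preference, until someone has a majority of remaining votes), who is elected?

Round 1: D 51, C 13, B 35, A 67. Eliminate C.
Round 2: D 51, B 48, A 67. Eliminate B.
Round 3: D 99, A 67. D has a majority.

D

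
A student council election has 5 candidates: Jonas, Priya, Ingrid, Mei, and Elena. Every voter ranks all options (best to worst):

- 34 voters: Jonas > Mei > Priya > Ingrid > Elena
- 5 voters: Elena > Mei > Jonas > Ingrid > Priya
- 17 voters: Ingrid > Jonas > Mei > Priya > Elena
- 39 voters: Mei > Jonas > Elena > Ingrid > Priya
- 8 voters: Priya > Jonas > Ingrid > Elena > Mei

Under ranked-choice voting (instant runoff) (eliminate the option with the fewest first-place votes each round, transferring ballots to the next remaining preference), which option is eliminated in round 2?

Round 1: Jonas 34, Priya 8, Ingrid 17, Mei 39, Elena 5. Eliminate Elena.
Round 2: Jonas 34, Priya 8, Ingrid 17, Mei 44. Eliminate Priya.

Priya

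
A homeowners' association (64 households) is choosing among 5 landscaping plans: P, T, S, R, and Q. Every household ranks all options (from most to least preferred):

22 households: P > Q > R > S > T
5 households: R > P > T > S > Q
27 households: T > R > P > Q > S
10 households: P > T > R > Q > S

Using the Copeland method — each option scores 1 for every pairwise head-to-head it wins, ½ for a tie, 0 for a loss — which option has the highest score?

P

P: beats T, S, and Q; ties R → score 3.5.
T: beats S, R, and Q; loses to P → score 3.
S: loses to P, T, R, and Q → score 0.
R: beats S and Q; ties P; loses to T → score 2.5.
Q: beats S; loses to P, T, and R → score 1.
P has the best pairwise record.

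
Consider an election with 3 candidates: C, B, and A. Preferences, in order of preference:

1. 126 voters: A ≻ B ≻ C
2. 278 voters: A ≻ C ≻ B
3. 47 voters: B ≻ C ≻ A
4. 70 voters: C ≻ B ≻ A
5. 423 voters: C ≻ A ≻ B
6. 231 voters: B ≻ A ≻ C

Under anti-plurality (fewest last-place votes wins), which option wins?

A

Last-place votes: C 357, B 701, A 117.
A is ranked last by the fewest voters, so A wins.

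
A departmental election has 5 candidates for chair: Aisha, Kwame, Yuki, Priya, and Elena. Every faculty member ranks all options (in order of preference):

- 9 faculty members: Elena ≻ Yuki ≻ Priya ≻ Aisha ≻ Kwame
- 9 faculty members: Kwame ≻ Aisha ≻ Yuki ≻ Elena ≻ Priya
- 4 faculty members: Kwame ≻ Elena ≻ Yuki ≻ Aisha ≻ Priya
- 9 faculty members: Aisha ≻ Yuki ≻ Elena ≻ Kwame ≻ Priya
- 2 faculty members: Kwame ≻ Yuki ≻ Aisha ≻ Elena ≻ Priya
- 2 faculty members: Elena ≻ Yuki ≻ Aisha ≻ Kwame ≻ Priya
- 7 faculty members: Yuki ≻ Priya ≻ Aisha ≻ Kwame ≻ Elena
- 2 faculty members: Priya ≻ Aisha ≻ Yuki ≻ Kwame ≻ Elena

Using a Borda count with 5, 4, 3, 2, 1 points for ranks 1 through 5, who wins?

Yuki

Aisha: 9·2 + 9·4 + 4·2 + 9·5 + 2·3 + 2·3 + 7·3 + 2·4 = 148
Kwame: 9·1 + 9·5 + 4·5 + 9·2 + 2·5 + 2·2 + 7·2 + 2·2 = 124
Yuki: 9·4 + 9·3 + 4·3 + 9·4 + 2·4 + 2·4 + 7·5 + 2·3 = 168
Priya: 9·3 + 9·1 + 4·1 + 9·1 + 2·1 + 2·1 + 7·4 + 2·5 = 91
Elena: 9·5 + 9·2 + 4·4 + 9·3 + 2·2 + 2·5 + 7·1 + 2·1 = 129
Yuki has the highest Borda score (168).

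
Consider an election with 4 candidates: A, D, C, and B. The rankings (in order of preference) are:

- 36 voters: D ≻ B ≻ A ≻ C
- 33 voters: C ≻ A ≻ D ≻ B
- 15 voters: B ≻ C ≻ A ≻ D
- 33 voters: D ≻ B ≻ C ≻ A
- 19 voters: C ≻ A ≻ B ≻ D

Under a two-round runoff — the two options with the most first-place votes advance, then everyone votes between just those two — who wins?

D

Round 1 first-place votes: A 0, D 69, C 52, B 15.
D and C advance.
Runoff: D is preferred to C by 69 voters; C by 67.
D wins the runoff.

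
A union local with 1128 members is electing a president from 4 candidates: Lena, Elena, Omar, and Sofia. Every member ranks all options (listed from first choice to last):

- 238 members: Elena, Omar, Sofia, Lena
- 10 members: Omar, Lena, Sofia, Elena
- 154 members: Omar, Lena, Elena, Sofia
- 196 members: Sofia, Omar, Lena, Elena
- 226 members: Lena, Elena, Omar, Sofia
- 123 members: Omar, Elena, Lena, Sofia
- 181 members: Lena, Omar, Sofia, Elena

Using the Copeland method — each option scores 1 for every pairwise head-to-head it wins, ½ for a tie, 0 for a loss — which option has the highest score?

Omar

Lena: beats Elena and Sofia; loses to Omar → score 2.
Elena: beats Sofia; loses to Lena and Omar → score 1.
Omar: beats Lena, Elena, and Sofia → score 3.
Sofia: loses to Lena, Elena, and Omar → score 0.
Omar has the best pairwise record.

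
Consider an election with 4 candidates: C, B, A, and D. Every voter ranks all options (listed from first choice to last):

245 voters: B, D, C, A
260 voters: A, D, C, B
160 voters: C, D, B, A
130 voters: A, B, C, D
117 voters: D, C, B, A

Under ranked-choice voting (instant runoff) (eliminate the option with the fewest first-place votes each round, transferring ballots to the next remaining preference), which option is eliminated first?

Round 1: C 160, B 245, A 390, D 117. Eliminate D.

D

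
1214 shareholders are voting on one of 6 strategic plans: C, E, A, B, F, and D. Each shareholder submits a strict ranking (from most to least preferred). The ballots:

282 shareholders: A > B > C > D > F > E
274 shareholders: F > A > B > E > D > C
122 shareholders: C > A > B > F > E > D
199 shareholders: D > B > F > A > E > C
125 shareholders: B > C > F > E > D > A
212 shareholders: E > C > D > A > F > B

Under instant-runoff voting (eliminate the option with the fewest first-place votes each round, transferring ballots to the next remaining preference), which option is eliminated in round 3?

Round 1: C 122, E 212, A 282, B 125, F 274, D 199. Eliminate C.
Round 2: E 212, A 404, B 125, F 274, D 199. Eliminate B.
Round 3: E 212, A 404, F 399, D 199. Eliminate D.

D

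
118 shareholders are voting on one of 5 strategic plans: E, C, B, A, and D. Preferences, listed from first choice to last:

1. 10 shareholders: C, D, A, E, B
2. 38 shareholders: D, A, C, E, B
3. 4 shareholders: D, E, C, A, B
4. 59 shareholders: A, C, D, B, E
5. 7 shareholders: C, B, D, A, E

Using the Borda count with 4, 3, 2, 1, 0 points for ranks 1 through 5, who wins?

E: 10·1 + 38·1 + 4·3 + 59·0 + 7·0 = 60
C: 10·4 + 38·2 + 4·2 + 59·3 + 7·4 = 329
B: 10·0 + 38·0 + 4·0 + 59·1 + 7·3 = 80
A: 10·2 + 38·3 + 4·1 + 59·4 + 7·1 = 381
D: 10·3 + 38·4 + 4·4 + 59·2 + 7·2 = 330
A has the highest Borda score (381).

A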